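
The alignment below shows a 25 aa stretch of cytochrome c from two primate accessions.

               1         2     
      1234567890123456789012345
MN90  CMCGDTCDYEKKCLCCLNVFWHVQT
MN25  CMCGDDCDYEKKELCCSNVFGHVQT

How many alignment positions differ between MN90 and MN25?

Differing sites — 6:T/D; 13:C/E; 17:L/S; 21:W/G.
That gives 4 mismatches out of 25 aligned sites, so the Hamming distance is 4.

4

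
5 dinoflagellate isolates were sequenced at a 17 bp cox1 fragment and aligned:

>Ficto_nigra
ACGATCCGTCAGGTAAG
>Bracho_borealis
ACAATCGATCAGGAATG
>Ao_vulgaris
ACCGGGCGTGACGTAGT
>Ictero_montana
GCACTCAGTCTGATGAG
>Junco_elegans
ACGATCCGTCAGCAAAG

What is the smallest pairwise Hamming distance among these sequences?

Pairwise Hamming distances:
  Ficto_nigra vs Bracho_borealis: 5
  Ficto_nigra vs Ao_vulgaris: 8
  Ficto_nigra vs Ictero_montana: 7
  Ficto_nigra vs Junco_elegans: 2
  Bracho_borealis vs Ao_vulgaris: 11
  Bracho_borealis vs Ictero_montana: 9
  Bracho_borealis vs Junco_elegans: 5
  Ao_vulgaris vs Ictero_montana: 13
  Ao_vulgaris vs Junco_elegans: 10
  Ictero_montana vs Junco_elegans: 8
The smallest is 2, between Ficto_nigra and Junco_elegans.

2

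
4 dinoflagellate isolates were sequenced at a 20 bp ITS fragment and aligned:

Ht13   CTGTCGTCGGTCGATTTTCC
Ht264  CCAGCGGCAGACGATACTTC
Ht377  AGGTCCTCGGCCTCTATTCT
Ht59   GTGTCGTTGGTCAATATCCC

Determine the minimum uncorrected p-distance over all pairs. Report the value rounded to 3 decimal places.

0.250

Pairwise Hamming distances:
  Ht13 vs Ht264: 9
  Ht13 vs Ht377: 8
  Ht13 vs Ht59: 5
  Ht264 vs Ht377: 13
  Ht264 vs Ht59: 12
  Ht377 vs Ht59: 9
The smallest is 5 mismatches, between Ht13 and Ht59; p = 5/20 = 0.250.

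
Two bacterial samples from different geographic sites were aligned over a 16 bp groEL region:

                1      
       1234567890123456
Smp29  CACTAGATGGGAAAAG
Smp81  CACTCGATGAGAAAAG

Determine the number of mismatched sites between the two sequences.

2

The sequences differ at positions 5 (A/C), 10 (G/A).
That gives 2 mismatches out of 16 aligned sites, so the Hamming distance is 2.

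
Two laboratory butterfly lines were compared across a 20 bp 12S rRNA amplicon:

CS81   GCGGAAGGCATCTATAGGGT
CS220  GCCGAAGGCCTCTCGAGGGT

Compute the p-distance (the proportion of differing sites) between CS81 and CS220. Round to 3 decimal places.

Mismatches occur at site 3 (G/C), site 10 (A/C), site 14 (A/C), site 15 (T/G).
There are 4 differences over 20 sites, so p = 4/20 = 0.200.

0.200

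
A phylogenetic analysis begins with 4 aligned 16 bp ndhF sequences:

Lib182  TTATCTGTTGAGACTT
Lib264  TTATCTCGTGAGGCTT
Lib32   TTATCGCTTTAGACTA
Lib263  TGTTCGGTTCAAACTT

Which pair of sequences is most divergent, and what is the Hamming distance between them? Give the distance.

Pairwise Hamming distances:
  Lib182 vs Lib264: 3
  Lib182 vs Lib32: 4
  Lib182 vs Lib263: 5
  Lib264 vs Lib32: 5
  Lib264 vs Lib263: 8
  Lib32 vs Lib263: 6
The largest is 8, between Lib264 and Lib263.

8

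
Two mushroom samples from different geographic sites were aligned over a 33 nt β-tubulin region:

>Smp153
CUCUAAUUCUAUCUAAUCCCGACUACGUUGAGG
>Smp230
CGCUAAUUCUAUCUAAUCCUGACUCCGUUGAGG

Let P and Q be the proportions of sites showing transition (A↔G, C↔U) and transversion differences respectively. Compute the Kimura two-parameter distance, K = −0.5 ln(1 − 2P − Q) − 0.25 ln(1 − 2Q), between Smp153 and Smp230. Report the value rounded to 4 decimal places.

Mismatches occur at site 2 (U→G, transversion), site 20 (C→U, transition), site 25 (A→C, transversion).
Of the 3 differences, 1 transition and 2 transversions over 33 sites: P = 1/33 = 0.030303, Q = 2/33 = 0.060606.
d = −0.5·ln(0.878788) − 0.25·ln(0.878788) = −0.5·(-0.129212) − 0.25·(-0.129212) = 0.0969.

0.0969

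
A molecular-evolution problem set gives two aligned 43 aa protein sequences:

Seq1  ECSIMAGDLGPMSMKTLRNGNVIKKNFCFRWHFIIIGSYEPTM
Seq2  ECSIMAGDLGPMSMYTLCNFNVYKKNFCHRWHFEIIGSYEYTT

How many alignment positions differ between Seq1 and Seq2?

Differing sites — 15:K/Y; 18:R/C; 20:G/F; 23:I/Y; 29:F/H; 34:I/E; 41:P/Y; 43:M/T.
That gives 8 mismatches out of 43 aligned sites, so the Hamming distance is 8.

8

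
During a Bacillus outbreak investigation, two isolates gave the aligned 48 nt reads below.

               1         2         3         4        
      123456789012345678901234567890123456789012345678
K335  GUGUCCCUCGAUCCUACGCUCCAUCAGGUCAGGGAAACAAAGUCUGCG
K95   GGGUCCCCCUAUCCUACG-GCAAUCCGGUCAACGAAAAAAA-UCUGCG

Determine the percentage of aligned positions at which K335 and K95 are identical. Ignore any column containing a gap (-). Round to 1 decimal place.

80.4%

Excluding the 2 gap columns leaves 46 comparable sites.
The sequences differ at positions 2 (U/G), 8 (U/C), 10 (G/U), 20 (U/G), 22 (C/A), 26 (A/C), 32 (G/A), 33 (G/C), 38 (C/A).
37 of the 46 comparable sites match, so the percent identity is 37/46 × 100 = 80.4%.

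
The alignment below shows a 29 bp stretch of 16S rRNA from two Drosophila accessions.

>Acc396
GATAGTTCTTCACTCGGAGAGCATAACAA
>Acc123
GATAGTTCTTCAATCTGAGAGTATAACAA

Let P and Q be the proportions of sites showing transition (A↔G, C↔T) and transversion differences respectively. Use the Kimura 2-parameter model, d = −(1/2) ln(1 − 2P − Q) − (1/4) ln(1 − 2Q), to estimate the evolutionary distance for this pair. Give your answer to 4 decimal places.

0.1113

Mismatches occur at site 13 (C/A, transversion), site 16 (G/T, transversion), site 22 (C/T, transition).
Of the 3 differences, 1 transition and 2 transversions over 29 sites: P = 1/29 = 0.034483, Q = 2/29 = 0.068966.
d = −0.5·ln(0.862068) − 0.25·ln(0.862068) = −0.5·(-0.148421) − 0.25·(-0.148421) = 0.1113.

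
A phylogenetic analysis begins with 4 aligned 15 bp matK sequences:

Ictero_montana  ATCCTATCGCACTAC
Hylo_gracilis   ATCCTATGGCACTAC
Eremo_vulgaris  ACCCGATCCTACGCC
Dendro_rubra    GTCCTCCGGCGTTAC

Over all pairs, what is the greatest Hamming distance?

Pairwise Hamming distances:
  Ictero_montana vs Hylo_gracilis: 1
  Ictero_montana vs Eremo_vulgaris: 6
  Ictero_montana vs Dendro_rubra: 6
  Hylo_gracilis vs Eremo_vulgaris: 7
  Hylo_gracilis vs Dendro_rubra: 5
  Eremo_vulgaris vs Dendro_rubra: 12
The largest is 12, between Eremo_vulgaris and Dendro_rubra.

12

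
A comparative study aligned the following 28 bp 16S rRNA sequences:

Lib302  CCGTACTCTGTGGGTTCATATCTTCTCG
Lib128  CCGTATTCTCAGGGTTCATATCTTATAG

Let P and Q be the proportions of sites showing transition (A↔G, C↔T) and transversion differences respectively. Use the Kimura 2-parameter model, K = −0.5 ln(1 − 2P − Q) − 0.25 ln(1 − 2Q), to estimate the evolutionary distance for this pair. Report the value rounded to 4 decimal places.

The sequences differ at positions 6 (C/T, transition), 10 (G/C, transversion), 11 (T/A, transversion), 25 (C/A, transversion), 27 (C/A, transversion).
Of the 5 differences, 1 transition and 4 transversions over 28 sites: P = 1/28 = 0.035714, Q = 4/28 = 0.142857.
d = −0.5·ln(0.785715) − 0.25·ln(0.714286) = −0.5·(-0.241161) − 0.25·(-0.336472) = 0.2047.

0.2047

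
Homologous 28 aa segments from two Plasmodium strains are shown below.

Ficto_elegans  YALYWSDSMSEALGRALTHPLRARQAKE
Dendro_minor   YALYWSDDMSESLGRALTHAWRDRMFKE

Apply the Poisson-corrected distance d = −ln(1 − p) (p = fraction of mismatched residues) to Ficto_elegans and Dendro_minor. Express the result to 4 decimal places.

The sequences differ at positions 8 (S/D), 12 (A/S), 20 (P/A), 21 (L/W), 23 (A/D), 25 (Q/M), 26 (A/F).
p = 7/28 = 0.250000.
d = −ln(1 − 0.250000) = −ln(0.750000) = 0.2877.

0.2877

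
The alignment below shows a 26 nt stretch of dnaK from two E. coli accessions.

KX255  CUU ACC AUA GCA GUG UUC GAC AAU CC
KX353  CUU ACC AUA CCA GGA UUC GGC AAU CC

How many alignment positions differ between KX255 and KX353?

The sequences differ at positions 10 (G/C), 14 (U/G), 15 (G/A), 20 (A/G).
That gives 4 mismatches out of 26 aligned sites, so the Hamming distance is 4.

4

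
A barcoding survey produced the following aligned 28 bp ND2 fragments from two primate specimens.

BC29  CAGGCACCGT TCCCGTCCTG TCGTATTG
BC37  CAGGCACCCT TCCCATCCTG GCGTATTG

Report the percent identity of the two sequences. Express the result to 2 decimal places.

The sequences differ at positions 9 (G/C), 15 (G/A), 21 (T/G).
25 of the 28 sites match, so the percent identity is 25/28 × 100 = 89.29%.

89.29%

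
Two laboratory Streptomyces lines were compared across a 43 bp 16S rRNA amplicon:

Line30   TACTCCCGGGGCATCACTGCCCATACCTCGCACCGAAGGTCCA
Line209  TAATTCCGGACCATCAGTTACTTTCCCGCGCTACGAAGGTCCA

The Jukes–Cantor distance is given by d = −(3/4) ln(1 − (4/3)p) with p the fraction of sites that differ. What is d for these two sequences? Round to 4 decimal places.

0.3870

The sequences differ at positions 3 (C/A), 5 (C/T), 10 (G/A), 11 (G/C), 17 (C/G), 19 (G/T), 20 (C/A), 22 (C/T), 23 (A/T), 25 (A/C), 28 (T/G), 32 (A/T), 33 (C/A).
p = 13/43 = 0.302326.
d = −0.75 · ln(1 − (4/3)·0.302326) = −0.75 · ln(0.596899) = −0.75 · (-0.516007) = 0.3870.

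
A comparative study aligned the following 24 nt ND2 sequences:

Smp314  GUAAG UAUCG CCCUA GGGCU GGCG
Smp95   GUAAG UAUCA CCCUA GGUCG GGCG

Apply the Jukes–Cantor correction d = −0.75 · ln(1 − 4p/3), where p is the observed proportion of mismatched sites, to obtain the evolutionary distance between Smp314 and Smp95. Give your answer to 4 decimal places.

0.1367

The sequences differ at positions 10 (G/A), 18 (G/U), 20 (U/G).
p = 3/24 = 0.125000.
d = −0.75 · ln(1 − (4/3)·0.125000) = −0.75 · ln(0.833333) = −0.75 · (-0.182322) = 0.1367.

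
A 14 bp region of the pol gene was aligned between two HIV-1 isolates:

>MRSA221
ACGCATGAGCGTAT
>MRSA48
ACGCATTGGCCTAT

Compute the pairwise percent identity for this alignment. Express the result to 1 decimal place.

Differing sites — 7:G/T; 8:A/G; 11:G/C.
11 of the 14 sites match, so the percent identity is 11/14 × 100 = 78.6%.

78.6%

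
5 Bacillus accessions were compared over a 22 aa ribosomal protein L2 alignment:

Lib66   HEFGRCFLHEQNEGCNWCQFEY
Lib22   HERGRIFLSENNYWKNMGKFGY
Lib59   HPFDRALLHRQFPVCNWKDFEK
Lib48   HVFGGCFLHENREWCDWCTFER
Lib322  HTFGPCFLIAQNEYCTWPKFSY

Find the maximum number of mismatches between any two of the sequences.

17

Pairwise Hamming distances:
  Lib66 vs Lib22: 11
  Lib66 vs Lib59: 11
  Lib66 vs Lib48: 8
  Lib66 vs Lib322: 9
  Lib22 vs Lib59: 17
  Lib22 vs Lib48: 14
  Lib22 vs Lib322: 14
  Lib59 vs Lib48: 14
  Lib59 vs Lib322: 15
  Lib48 vs Lib322: 12
The largest is 17, between Lib22 and Lib59.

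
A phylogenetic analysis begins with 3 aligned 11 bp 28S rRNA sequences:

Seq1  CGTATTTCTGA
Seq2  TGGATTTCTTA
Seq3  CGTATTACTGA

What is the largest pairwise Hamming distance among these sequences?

Pairwise Hamming distances:
  Seq1 vs Seq2: 3
  Seq1 vs Seq3: 1
  Seq2 vs Seq3: 4
The largest is 4, between Seq2 and Seq3.

4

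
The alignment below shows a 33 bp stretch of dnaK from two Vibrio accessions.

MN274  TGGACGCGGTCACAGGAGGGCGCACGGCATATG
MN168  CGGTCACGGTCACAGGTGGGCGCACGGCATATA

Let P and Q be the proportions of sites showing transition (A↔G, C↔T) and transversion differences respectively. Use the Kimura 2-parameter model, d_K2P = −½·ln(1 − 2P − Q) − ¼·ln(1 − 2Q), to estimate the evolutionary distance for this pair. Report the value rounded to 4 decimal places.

Mismatches occur at site 1 (T→C, transition), site 4 (A→T, transversion), site 6 (G→A, transition), site 17 (A→T, transversion), site 33 (G→A, transition).
Of the 5 differences, 3 transitions and 2 transversions over 33 sites: P = 3/33 = 0.090909, Q = 2/33 = 0.060606.
d = −0.5·ln(0.757576) − 0.25·ln(0.878788) = −0.5·(-0.277631) − 0.25·(-0.129212) = 0.1711.

0.1711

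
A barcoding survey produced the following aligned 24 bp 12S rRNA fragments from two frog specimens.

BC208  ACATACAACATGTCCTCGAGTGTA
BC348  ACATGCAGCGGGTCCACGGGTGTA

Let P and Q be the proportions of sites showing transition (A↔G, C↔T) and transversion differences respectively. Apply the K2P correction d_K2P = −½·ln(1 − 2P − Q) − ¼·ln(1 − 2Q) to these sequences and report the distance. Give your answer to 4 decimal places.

0.3151

Differing sites — 5:A/G (Ti); 8:A/G (Ti); 10:A/G (Ti); 11:T/G (Tv); 16:T/A (Tv); 19:A/G (Ti).
Of the 6 differences, 4 transitions and 2 transversions over 24 sites: P = 4/24 = 0.166667, Q = 2/24 = 0.083333.
d = −0.5·ln(0.583333) − 0.25·ln(0.833334) = −0.5·(-0.538997) − 0.25·(-0.182321) = 0.3151.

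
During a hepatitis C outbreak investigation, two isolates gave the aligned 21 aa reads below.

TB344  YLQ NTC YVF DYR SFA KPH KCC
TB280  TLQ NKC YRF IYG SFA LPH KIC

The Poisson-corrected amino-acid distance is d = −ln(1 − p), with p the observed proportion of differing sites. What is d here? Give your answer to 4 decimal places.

0.4055

Differing sites — 1:Y/T; 5:T/K; 8:V/R; 10:D/I; 12:R/G; 16:K/L; 20:C/I.
p = 7/21 = 0.333333.
d = −ln(1 − 0.333333) = −ln(0.666667) = 0.4055.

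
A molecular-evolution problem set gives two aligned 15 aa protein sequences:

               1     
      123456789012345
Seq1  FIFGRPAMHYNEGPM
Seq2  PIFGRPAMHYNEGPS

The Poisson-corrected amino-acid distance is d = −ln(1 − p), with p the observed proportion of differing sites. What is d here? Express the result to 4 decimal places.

0.1431

Differing sites — 1:F/P; 15:M/S.
p = 2/15 = 0.133333.
d = −ln(1 − 0.133333) = −ln(0.866667) = 0.1431.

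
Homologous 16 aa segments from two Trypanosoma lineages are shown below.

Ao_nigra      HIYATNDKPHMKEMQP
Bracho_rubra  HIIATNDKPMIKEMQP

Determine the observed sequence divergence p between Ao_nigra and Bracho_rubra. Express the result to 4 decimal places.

0.1875

Mismatches occur at site 3 (Y↔I), site 10 (H↔M), site 11 (M↔I).
There are 3 differences over 16 sites, so p = 3/16 = 0.1875.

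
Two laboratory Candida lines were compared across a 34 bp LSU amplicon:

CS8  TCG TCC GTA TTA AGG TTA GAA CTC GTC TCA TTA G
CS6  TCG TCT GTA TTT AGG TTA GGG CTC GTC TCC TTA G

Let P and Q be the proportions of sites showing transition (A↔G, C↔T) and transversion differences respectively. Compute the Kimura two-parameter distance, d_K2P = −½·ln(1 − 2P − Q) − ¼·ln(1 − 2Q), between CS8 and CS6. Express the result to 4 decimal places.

0.1654

Differing sites — 6:C/T (Ti); 12:A/T (Tv); 20:A/G (Ti); 21:A/G (Ti); 30:A/C (Tv).
Of the 5 differences, 3 transitions and 2 transversions over 34 sites: P = 3/34 = 0.088235, Q = 2/34 = 0.058824.
d = −0.5·ln(0.764706) − 0.25·ln(0.882352) = −0.5·(-0.268264) − 0.25·(-0.125164) = 0.1654.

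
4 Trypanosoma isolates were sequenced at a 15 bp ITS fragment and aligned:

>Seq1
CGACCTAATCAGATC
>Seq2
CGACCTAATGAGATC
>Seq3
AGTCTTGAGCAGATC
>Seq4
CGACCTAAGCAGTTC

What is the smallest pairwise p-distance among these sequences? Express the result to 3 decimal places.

Pairwise Hamming distances:
  Seq1 vs Seq2: 1
  Seq1 vs Seq3: 5
  Seq1 vs Seq4: 2
  Seq2 vs Seq3: 6
  Seq2 vs Seq4: 3
  Seq3 vs Seq4: 5
The smallest is 1 mismatch, between Seq1 and Seq2; p = 1/15 = 0.067.

0.067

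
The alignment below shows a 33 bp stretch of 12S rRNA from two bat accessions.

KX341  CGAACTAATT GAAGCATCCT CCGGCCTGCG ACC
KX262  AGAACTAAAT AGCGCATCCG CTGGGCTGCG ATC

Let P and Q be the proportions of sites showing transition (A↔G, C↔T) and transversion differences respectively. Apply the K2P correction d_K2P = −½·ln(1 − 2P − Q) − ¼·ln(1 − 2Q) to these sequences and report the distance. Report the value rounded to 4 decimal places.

Mismatches occur at site 1 (C→A, transversion), site 9 (T→A, transversion), site 11 (G→A, transition), site 12 (A→G, transition), site 13 (A→C, transversion), site 20 (T→G, transversion), site 22 (C→T, transition), site 25 (C→G, transversion), site 32 (C→T, transition).
Of the 9 differences, 4 transitions and 5 transversions over 33 sites: P = 4/33 = 0.121212, Q = 5/33 = 0.151515.
d = −0.5·ln(0.606061) − 0.25·ln(0.696970) = −0.5·(-0.500775) − 0.25·(-0.361013) = 0.3406.

0.3406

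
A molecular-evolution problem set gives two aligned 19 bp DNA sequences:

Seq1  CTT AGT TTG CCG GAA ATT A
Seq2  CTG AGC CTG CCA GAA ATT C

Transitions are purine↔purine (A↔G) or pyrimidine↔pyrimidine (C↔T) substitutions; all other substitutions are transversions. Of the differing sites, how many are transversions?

2

Mismatches occur at site 3 (T↔G, transversion), site 6 (T↔C, transition), site 7 (T↔C, transition), site 12 (G↔A, transition), site 19 (A↔C, transversion).
Of the 5 differences, 3 transitions and 2 transversions, so the answer is 2.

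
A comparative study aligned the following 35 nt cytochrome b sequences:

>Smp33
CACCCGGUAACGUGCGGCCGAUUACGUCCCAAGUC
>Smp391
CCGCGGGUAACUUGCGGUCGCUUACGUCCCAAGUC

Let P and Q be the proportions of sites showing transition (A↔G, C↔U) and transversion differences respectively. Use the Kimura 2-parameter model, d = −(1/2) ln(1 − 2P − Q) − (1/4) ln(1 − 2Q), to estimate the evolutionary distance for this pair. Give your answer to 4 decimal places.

Mismatches occur at site 2 (A↔C, transversion), site 3 (C↔G, transversion), site 5 (C↔G, transversion), site 12 (G↔U, transversion), site 18 (C↔U, transition), site 21 (A↔C, transversion).
Of the 6 differences, 1 transition and 5 transversions over 35 sites: P = 1/35 = 0.028571, Q = 5/35 = 0.142857.
d = −0.5·ln(0.800001) − 0.25·ln(0.714286) = −0.5·(-0.223142) − 0.25·(-0.336472) = 0.1957.

0.1957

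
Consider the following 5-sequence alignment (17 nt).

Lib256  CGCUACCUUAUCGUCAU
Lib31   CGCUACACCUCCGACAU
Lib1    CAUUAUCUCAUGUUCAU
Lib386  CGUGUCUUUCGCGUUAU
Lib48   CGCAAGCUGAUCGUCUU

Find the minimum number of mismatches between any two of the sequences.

4

Pairwise Hamming distances:
  Lib256 vs Lib31: 6
  Lib256 vs Lib1: 6
  Lib256 vs Lib386: 7
  Lib256 vs Lib48: 4
  Lib31 vs Lib1: 10
  Lib31 vs Lib386: 10
  Lib31 vs Lib48: 9
  Lib1 vs Lib386: 11
  Lib1 vs Lib48: 8
  Lib386 vs Lib48: 10
The smallest is 4, between Lib256 and Lib48.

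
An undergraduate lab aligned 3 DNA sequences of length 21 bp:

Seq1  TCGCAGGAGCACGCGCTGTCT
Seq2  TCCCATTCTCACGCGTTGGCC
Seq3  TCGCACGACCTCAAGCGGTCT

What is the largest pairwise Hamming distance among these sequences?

Pairwise Hamming distances:
  Seq1 vs Seq2: 8
  Seq1 vs Seq3: 6
  Seq2 vs Seq3: 12
The largest is 12, between Seq2 and Seq3.

12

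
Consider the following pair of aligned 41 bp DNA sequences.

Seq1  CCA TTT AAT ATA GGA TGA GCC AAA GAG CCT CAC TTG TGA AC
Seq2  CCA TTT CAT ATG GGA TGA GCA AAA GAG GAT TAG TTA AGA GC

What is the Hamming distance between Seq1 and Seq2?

10

The sequences differ at positions 7 (A/C), 12 (A/G), 21 (C/A), 28 (C/G), 29 (C/A), 31 (C/T), 33 (C/G), 36 (G/A), 37 (T/A), 40 (A/G).
That gives 10 mismatches out of 41 aligned sites, so the Hamming distance is 10.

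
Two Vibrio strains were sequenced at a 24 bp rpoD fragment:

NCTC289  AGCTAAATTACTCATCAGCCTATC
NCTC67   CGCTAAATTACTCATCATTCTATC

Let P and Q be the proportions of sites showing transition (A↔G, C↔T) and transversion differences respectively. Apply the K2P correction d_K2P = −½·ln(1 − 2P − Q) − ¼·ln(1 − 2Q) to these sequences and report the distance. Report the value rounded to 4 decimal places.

0.1367

Mismatches occur at site 1 (A↔C, transversion), site 18 (G↔T, transversion), site 19 (C↔T, transition).
Of the 3 differences, 1 transition and 2 transversions over 24 sites: P = 1/24 = 0.041667, Q = 2/24 = 0.083333.
d = −0.5·ln(0.833333) − 0.25·ln(0.833334) = −0.5·(-0.182322) − 0.25·(-0.182321) = 0.1367.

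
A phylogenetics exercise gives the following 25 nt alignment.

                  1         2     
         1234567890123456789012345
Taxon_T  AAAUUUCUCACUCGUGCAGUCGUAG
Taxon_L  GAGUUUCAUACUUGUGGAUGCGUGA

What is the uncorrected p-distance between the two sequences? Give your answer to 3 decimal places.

Mismatches occur at site 1 (A↔G), site 3 (A↔G), site 8 (U↔A), site 9 (C↔U), site 13 (C↔U), site 17 (C↔G), site 19 (G↔U), site 20 (U↔G), site 24 (A↔G), site 25 (G↔A).
There are 10 differences over 25 sites, so p = 10/25 = 0.400.

0.400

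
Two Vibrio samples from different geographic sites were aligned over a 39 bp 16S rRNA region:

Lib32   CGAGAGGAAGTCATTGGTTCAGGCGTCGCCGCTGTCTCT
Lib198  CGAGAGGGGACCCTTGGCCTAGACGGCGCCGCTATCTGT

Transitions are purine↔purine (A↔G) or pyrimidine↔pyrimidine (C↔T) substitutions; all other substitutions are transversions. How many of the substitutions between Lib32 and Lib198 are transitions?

The sequences differ at positions 8 (A/G, transition), 9 (A/G, transition), 10 (G/A, transition), 11 (T/C, transition), 13 (A/C, transversion), 18 (T/C, transition), 19 (T/C, transition), 20 (C/T, transition), 23 (G/A, transition), 26 (T/G, transversion), 34 (G/A, transition), 38 (C/G, transversion).
Of the 12 differences, 9 transitions and 3 transversions, so the answer is 9.

9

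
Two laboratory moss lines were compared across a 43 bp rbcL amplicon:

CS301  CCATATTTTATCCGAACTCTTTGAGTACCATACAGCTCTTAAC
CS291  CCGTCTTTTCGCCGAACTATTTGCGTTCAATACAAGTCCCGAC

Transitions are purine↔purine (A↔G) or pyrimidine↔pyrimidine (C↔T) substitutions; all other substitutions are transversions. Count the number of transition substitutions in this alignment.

Mismatches occur at site 3 (A→G, transition), site 5 (A→C, transversion), site 10 (A→C, transversion), site 11 (T→G, transversion), site 19 (C→A, transversion), site 24 (A→C, transversion), site 27 (A→T, transversion), site 29 (C→A, transversion), site 35 (G→A, transition), site 36 (C→G, transversion), site 39 (T→C, transition), site 40 (T→C, transition), site 41 (A→G, transition).
Of the 13 differences, 5 transitions and 8 transversions, so the answer is 5.

5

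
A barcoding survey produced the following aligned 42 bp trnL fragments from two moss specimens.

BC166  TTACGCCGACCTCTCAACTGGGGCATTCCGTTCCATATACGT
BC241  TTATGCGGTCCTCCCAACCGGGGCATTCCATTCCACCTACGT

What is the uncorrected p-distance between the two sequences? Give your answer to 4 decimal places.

The sequences differ at positions 4 (C/T), 7 (C/G), 9 (A/T), 14 (T/C), 19 (T/C), 30 (G/A), 36 (T/C), 37 (A/C).
There are 8 differences over 42 sites, so p = 8/42 = 0.1905.

0.1905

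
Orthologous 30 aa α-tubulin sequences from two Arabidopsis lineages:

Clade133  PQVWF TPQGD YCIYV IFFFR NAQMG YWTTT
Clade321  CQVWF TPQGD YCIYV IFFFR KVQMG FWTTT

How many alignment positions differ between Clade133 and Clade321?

Differing sites — 1:P/C; 21:N/K; 22:A/V; 26:Y/F.
That gives 4 mismatches out of 30 aligned sites, so the Hamming distance is 4.

4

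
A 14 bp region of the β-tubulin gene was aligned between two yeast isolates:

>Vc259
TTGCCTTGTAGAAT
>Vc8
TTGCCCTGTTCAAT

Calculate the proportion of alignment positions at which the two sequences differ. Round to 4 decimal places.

0.2143

Mismatches occur at site 6 (T/C), site 10 (A/T), site 11 (G/C).
There are 3 differences over 14 sites, so p = 3/14 = 0.2143.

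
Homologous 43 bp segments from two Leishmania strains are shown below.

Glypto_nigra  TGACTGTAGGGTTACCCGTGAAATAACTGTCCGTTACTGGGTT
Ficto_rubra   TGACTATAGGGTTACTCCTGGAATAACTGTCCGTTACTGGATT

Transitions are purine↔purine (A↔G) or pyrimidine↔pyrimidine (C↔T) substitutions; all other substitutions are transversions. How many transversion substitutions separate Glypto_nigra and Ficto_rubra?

1

The sequences differ at positions 6 (G/A, transition), 16 (C/T, transition), 18 (G/C, transversion), 21 (A/G, transition), 41 (G/A, transition).
Of the 5 differences, 4 transitions and 1 transversion, so the answer is 1.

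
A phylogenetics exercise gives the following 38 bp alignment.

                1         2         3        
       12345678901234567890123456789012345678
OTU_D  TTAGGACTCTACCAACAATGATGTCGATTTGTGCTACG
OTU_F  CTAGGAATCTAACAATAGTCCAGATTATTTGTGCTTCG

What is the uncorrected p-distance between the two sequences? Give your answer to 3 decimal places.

0.316

Differing sites — 1:T/C; 7:C/A; 12:C/A; 16:C/T; 18:A/G; 20:G/C; 21:A/C; 22:T/A; 24:T/A; 25:C/T; 26:G/T; 36:A/T.
There are 12 differences over 38 sites, so p = 12/38 = 0.316.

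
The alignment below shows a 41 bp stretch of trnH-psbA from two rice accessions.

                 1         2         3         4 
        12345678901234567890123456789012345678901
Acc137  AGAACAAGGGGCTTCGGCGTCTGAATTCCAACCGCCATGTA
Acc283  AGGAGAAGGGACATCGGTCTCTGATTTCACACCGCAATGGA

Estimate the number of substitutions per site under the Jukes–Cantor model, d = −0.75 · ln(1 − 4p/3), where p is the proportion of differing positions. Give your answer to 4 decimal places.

Mismatches occur at site 3 (A→G), site 5 (C→G), site 11 (G→A), site 13 (T→A), site 18 (C→T), site 19 (G→C), site 25 (A→T), site 29 (C→A), site 30 (A→C), site 36 (C→A), site 40 (T→G).
p = 11/41 = 0.268293.
d = −0.75 · ln(1 − (4/3)·0.268293) = −0.75 · ln(0.642276) = −0.75 · (-0.442737) = 0.3321.

0.3321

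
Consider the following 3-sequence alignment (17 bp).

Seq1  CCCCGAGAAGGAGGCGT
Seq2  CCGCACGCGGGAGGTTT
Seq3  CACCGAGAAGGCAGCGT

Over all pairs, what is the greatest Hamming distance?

Pairwise Hamming distances:
  Seq1 vs Seq2: 7
  Seq1 vs Seq3: 3
  Seq2 vs Seq3: 10
The largest is 10, between Seq2 and Seq3.

10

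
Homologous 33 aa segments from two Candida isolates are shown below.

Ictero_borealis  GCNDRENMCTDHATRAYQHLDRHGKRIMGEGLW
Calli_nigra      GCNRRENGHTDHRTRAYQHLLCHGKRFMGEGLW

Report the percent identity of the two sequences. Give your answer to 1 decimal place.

The sequences differ at positions 4 (D/R), 8 (M/G), 9 (C/H), 13 (A/R), 21 (D/L), 22 (R/C), 27 (I/F).
26 of the 33 sites match, so the percent identity is 26/33 × 100 = 78.8%.

78.8%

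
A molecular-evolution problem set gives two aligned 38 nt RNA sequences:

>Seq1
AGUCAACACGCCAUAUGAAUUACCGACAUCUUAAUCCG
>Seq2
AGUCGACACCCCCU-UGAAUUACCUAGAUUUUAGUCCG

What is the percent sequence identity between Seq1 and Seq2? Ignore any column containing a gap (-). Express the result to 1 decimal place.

81.1%

Excluding the 1 gap column leaves 37 comparable sites.
The sequences differ at positions 5 (A/G), 10 (G/C), 13 (A/C), 25 (G/U), 27 (C/G), 30 (C/U), 34 (A/G).
30 of the 37 comparable sites match, so the percent identity is 30/37 × 100 = 81.1%.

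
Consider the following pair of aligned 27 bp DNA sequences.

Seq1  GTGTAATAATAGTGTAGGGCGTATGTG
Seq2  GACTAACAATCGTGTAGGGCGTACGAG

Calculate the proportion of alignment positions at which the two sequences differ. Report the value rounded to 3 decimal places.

0.222

Mismatches occur at site 2 (T↔A), site 3 (G↔C), site 7 (T↔C), site 11 (A↔C), site 24 (T↔C), site 26 (T↔A).
There are 6 differences over 27 sites, so p = 6/27 = 0.222.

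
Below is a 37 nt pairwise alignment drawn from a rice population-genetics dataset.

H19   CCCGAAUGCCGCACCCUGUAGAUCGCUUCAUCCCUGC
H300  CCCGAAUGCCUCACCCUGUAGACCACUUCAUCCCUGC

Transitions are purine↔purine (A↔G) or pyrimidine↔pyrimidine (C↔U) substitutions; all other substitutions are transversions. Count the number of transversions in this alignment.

Mismatches occur at site 11 (G→U, transversion), site 23 (U→C, transition), site 25 (G→A, transition).
Of the 3 differences, 2 transitions and 1 transversion, so the answer is 1.

1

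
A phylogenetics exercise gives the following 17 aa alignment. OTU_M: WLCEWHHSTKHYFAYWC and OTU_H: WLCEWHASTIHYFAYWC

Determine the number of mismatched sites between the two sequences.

Mismatches occur at site 7 (H→A), site 10 (K→I).
That gives 2 mismatches out of 17 aligned sites, so the Hamming distance is 2.

2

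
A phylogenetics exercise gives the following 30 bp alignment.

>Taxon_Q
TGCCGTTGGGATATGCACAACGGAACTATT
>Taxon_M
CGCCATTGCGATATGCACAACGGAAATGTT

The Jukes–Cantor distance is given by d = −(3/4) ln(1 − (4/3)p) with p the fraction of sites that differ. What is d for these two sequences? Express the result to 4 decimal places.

0.1885

The sequences differ at positions 1 (T/C), 5 (G/A), 9 (G/C), 26 (C/A), 28 (A/G).
p = 5/30 = 0.166667.
d = −0.75 · ln(1 − (4/3)·0.166667) = −0.75 · ln(0.777777) = −0.75 · (-0.251315) = 0.1885.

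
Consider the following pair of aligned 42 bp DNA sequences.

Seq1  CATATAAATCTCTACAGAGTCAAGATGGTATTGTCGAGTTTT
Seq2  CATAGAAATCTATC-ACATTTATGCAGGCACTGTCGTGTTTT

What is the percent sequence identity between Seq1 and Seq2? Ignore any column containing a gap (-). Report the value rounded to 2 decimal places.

70.73%

Excluding the 1 gap column leaves 41 comparable sites.
Mismatches occur at site 5 (T↔G), site 12 (C↔A), site 14 (A↔C), site 17 (G↔C), site 19 (G↔T), site 21 (C↔T), site 23 (A↔T), site 25 (A↔C), site 26 (T↔A), site 29 (T↔C), site 31 (T↔C), site 37 (A↔T).
29 of the 41 comparable sites match, so the percent identity is 29/41 × 100 = 70.73%.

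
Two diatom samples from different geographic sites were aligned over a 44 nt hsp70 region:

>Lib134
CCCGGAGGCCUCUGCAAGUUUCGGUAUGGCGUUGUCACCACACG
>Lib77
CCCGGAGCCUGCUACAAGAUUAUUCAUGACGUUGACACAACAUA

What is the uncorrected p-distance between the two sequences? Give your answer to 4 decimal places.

The sequences differ at positions 8 (G/C), 10 (C/U), 11 (U/G), 14 (G/A), 19 (U/A), 22 (C/A), 23 (G/U), 24 (G/U), 25 (U/C), 29 (G/A), 35 (U/A), 39 (C/A), 43 (C/U), 44 (G/A).
There are 14 differences over 44 sites, so p = 14/44 = 0.3182.

0.3182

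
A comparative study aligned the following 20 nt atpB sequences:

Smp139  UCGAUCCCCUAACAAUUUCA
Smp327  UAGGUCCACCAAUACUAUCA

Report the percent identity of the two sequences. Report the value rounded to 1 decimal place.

65.0%

Differing sites — 2:C/A; 4:A/G; 8:C/A; 10:U/C; 13:C/U; 15:A/C; 17:U/A.
13 of the 20 sites match, so the percent identity is 13/20 × 100 = 65.0%.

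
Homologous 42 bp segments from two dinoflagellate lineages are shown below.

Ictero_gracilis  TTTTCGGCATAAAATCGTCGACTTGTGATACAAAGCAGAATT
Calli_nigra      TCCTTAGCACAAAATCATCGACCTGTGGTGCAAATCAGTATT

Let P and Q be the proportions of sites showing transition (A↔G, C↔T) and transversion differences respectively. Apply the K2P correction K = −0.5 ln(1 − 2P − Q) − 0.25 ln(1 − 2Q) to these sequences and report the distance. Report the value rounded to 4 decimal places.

Differing sites — 2:T/C (Ti); 3:T/C (Ti); 5:C/T (Ti); 6:G/A (Ti); 10:T/C (Ti); 17:G/A (Ti); 23:T/C (Ti); 28:A/G (Ti); 30:A/G (Ti); 35:G/T (Tv); 39:A/T (Tv).
Of the 11 differences, 9 transitions and 2 transversions over 42 sites: P = 9/42 = 0.214286, Q = 2/42 = 0.047619.
d = −0.5·ln(0.523809) − 0.25·ln(0.904762) = −0.5·(-0.646628) − 0.25·(-0.100083) = 0.3483.

0.3483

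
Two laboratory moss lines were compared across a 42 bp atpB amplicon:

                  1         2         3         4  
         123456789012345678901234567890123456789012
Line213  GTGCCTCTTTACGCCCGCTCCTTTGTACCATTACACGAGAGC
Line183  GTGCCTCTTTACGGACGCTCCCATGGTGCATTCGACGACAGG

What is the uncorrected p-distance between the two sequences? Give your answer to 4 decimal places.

0.2619

Differing sites — 14:C/G; 15:C/A; 22:T/C; 23:T/A; 26:T/G; 27:A/T; 28:C/G; 33:A/C; 34:C/G; 39:G/C; 42:C/G.
There are 11 differences over 42 sites, so p = 11/42 = 0.2619.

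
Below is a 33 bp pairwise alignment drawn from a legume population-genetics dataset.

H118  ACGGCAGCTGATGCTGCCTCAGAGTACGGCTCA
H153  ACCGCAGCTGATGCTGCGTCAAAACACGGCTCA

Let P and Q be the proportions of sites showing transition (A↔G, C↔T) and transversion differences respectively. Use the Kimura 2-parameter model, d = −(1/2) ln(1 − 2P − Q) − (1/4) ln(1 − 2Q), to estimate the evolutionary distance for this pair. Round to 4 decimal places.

0.1711

Mismatches occur at site 3 (G→C, transversion), site 18 (C→G, transversion), site 22 (G→A, transition), site 24 (G→A, transition), site 25 (T→C, transition).
Of the 5 differences, 3 transitions and 2 transversions over 33 sites: P = 3/33 = 0.090909, Q = 2/33 = 0.060606.
d = −0.5·ln(0.757576) − 0.25·ln(0.878788) = −0.5·(-0.277631) − 0.25·(-0.129212) = 0.1711.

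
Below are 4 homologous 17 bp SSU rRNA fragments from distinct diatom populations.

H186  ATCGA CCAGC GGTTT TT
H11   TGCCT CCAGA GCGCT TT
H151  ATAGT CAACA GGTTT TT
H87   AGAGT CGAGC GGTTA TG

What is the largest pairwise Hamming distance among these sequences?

Pairwise Hamming distances:
  H186 vs H11: 8
  H186 vs H151: 5
  H186 vs H87: 6
  H11 vs H151: 9
  H11 vs H87: 10
  H151 vs H87: 6
The largest is 10, between H11 and H87.

10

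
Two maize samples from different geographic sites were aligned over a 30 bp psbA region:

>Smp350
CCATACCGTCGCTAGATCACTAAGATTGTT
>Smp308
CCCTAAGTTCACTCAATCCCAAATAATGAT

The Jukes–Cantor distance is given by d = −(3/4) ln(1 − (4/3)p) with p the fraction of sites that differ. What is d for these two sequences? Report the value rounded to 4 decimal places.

0.5716

Differing sites — 3:A/C; 6:C/A; 7:C/G; 8:G/T; 11:G/A; 14:A/C; 15:G/A; 19:A/C; 21:T/A; 24:G/T; 26:T/A; 29:T/A.
p = 12/30 = 0.400000.
d = −0.75 · ln(1 − (4/3)·0.400000) = −0.75 · ln(0.466667) = −0.75 · (-0.762139) = 0.5716.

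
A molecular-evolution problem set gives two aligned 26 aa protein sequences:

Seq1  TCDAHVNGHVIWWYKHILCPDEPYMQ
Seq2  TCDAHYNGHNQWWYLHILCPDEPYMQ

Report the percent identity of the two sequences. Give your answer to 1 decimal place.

Mismatches occur at site 6 (V→Y), site 10 (V→N), site 11 (I→Q), site 15 (K→L).
22 of the 26 sites match, so the percent identity is 22/26 × 100 = 84.6%.

84.6%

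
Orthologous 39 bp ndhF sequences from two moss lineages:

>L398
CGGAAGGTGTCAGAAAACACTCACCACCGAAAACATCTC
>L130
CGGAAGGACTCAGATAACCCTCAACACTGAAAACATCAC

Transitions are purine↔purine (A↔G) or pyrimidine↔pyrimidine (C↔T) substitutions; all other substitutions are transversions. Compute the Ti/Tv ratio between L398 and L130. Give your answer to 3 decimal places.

0.167

Differing sites — 8:T/A (Tv); 9:G/C (Tv); 15:A/T (Tv); 19:A/C (Tv); 24:C/A (Tv); 28:C/T (Ti); 38:T/A (Tv).
Of the 7 differences, 1 transition and 6 transversions, so Ti/Tv = 1/6 = 0.167.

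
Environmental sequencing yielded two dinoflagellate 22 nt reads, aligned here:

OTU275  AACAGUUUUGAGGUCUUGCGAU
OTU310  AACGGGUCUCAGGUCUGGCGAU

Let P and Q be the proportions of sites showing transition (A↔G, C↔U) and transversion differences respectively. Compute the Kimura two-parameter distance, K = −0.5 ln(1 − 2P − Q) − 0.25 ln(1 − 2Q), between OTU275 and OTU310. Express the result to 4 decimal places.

0.2711

Differing sites — 4:A/G (Ti); 6:U/G (Tv); 8:U/C (Ti); 10:G/C (Tv); 17:U/G (Tv).
Of the 5 differences, 2 transitions and 3 transversions over 22 sites: P = 2/22 = 0.090909, Q = 3/22 = 0.136364.
d = −0.5·ln(0.681818) − 0.25·ln(0.727272) = −0.5·(-0.382993) − 0.25·(-0.318455) = 0.2711.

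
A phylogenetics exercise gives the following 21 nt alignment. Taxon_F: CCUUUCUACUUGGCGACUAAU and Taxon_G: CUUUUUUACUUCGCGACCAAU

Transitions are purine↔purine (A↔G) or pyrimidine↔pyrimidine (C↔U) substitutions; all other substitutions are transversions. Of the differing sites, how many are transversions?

The sequences differ at positions 2 (C/U, transition), 6 (C/U, transition), 12 (G/C, transversion), 18 (U/C, transition).
Of the 4 differences, 3 transitions and 1 transversion, so the answer is 1.

1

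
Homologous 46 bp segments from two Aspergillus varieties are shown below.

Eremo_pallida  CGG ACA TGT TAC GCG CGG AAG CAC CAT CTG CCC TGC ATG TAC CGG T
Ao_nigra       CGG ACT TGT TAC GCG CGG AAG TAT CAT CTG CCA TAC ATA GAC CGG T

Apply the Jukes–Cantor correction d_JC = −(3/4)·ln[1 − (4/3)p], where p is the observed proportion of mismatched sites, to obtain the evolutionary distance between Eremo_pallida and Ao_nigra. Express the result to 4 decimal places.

Mismatches occur at site 6 (A→T), site 22 (C→T), site 24 (C→T), site 33 (C→A), site 35 (G→A), site 39 (G→A), site 40 (T→G).
p = 7/46 = 0.152174.
d = −0.75 · ln(1 − (4/3)·0.152174) = −0.75 · ln(0.797101) = −0.75 · (-0.226774) = 0.1701.

0.1701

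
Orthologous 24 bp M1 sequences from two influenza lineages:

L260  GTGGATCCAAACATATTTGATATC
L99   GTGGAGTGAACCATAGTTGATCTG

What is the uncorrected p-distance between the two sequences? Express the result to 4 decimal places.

The sequences differ at positions 6 (T/G), 7 (C/T), 8 (C/G), 11 (A/C), 16 (T/G), 22 (A/C), 24 (C/G).
There are 7 differences over 24 sites, so p = 7/24 = 0.2917.

0.2917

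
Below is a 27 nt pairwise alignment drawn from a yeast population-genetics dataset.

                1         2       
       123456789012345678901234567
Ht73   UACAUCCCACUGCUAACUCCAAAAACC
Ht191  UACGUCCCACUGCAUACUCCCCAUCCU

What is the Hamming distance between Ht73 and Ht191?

8

The sequences differ at positions 4 (A/G), 14 (U/A), 15 (A/U), 21 (A/C), 22 (A/C), 24 (A/U), 25 (A/C), 27 (C/U).
That gives 8 mismatches out of 27 aligned sites, so the Hamming distance is 8.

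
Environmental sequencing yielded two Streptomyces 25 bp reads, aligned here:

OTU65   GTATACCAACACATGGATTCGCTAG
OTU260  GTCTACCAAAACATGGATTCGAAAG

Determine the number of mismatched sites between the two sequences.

4

The sequences differ at positions 3 (A/C), 10 (C/A), 22 (C/A), 23 (T/A).
That gives 4 mismatches out of 25 aligned sites, so the Hamming distance is 4.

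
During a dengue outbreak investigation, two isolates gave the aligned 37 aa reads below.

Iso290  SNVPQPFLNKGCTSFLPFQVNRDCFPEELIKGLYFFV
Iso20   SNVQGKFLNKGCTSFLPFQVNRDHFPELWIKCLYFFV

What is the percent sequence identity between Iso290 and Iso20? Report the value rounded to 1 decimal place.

81.1%

The sequences differ at positions 4 (P/Q), 5 (Q/G), 6 (P/K), 24 (C/H), 28 (E/L), 29 (L/W), 32 (G/C).
30 of the 37 sites match, so the percent identity is 30/37 × 100 = 81.1%.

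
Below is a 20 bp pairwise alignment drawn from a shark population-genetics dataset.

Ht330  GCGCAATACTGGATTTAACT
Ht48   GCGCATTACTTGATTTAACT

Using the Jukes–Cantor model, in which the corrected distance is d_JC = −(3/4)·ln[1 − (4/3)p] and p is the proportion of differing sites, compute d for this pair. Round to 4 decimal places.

Differing sites — 6:A/T; 11:G/T.
p = 2/20 = 0.100000.
d = −0.75 · ln(1 − (4/3)·0.100000) = −0.75 · ln(0.866667) = −0.75 · (-0.143100) = 0.1073.

0.1073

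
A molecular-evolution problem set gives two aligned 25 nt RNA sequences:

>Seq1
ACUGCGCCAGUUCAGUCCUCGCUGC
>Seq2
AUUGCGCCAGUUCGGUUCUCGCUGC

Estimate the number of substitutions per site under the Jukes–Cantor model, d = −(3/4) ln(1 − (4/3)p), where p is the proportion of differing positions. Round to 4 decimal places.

0.1308

The sequences differ at positions 2 (C/U), 14 (A/G), 17 (C/U).
p = 3/25 = 0.120000.
d = −0.75 · ln(1 − (4/3)·0.120000) = −0.75 · ln(0.840000) = −0.75 · (-0.174353) = 0.1308.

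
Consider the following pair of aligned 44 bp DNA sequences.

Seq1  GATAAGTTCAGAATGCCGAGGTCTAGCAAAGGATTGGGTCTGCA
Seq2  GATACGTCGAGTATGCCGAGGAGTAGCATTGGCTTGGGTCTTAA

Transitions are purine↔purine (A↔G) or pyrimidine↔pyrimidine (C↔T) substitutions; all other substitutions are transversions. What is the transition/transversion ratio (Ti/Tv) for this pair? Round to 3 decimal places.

Differing sites — 5:A/C (Tv); 8:T/C (Ti); 9:C/G (Tv); 12:A/T (Tv); 22:T/A (Tv); 23:C/G (Tv); 29:A/T (Tv); 30:A/T (Tv); 33:A/C (Tv); 42:G/T (Tv); 43:C/A (Tv).
Of the 11 differences, 1 transition and 10 transversions, so Ti/Tv = 1/10 = 0.100.

0.100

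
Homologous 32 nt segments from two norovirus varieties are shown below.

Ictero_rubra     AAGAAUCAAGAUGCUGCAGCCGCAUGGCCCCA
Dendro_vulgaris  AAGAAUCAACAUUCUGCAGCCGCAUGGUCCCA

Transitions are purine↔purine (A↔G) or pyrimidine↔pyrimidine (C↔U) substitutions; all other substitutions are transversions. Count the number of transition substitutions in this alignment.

1

Mismatches occur at site 10 (G→C, transversion), site 13 (G→U, transversion), site 28 (C→U, transition).
Of the 3 differences, 1 transition and 2 transversions, so the answer is 1.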